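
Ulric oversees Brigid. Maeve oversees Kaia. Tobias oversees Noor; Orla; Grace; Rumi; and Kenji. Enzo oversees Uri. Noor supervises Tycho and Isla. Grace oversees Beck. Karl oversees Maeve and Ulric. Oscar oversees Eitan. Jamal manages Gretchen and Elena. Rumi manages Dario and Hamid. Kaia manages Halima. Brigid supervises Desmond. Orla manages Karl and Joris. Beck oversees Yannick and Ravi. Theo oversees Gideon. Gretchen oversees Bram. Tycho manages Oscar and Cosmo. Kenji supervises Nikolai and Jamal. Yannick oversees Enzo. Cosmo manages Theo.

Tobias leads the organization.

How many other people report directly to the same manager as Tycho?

Tycho reports to Noor. Noor's other direct reports are Isla — 1 peer.

1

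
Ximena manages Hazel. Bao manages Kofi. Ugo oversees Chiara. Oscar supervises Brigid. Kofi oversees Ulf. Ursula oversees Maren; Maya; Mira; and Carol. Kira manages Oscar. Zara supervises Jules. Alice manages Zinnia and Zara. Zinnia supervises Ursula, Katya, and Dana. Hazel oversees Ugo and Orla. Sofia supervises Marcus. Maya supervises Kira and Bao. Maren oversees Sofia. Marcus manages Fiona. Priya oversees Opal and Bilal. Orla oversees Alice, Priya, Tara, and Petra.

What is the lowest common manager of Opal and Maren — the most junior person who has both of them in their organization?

Opal's chain of managers is Priya, Orla, Hazel, Ximena. Maren's chain of managers is Ursula, Zinnia, Alice, Orla, Hazel, Ximena. The first manager that appears in both chains is Orla.

Orla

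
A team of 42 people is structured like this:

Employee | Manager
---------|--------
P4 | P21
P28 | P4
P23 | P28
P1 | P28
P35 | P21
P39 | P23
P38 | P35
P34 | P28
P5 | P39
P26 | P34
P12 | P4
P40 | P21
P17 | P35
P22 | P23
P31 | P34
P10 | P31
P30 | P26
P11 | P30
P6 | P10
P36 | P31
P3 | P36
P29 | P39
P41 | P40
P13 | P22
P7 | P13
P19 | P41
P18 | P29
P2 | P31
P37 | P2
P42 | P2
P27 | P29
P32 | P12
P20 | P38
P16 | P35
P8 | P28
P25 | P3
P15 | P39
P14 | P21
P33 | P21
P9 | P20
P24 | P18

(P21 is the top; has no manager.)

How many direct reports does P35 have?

P35 directly manages P38, P17, P16. That is 3 direct reports.

3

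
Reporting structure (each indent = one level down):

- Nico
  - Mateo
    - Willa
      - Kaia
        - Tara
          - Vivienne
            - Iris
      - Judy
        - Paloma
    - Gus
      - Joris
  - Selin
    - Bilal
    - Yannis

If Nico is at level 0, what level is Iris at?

Chain from Iris up to Nico: Iris → Vivienne → Tara → Kaia → Willa → Mateo → Nico. That is 6 steps up, so Iris is 6 levels below Nico.

6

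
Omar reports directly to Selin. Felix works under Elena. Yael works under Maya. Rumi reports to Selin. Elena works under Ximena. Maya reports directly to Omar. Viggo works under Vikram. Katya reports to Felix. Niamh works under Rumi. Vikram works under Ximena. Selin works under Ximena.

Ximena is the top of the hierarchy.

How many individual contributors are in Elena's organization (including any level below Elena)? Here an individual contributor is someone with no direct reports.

The only person in Elena's organization with no one reporting to them is Katya. That is 1.

1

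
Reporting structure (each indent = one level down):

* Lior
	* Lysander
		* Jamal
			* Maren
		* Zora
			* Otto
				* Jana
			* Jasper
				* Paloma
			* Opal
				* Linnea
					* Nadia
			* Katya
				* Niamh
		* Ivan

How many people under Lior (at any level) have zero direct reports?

The people in Lior's organization with no one reporting to them are Ivan, Niamh, Nadia, Paloma, Jana, Maren. That is 6.

6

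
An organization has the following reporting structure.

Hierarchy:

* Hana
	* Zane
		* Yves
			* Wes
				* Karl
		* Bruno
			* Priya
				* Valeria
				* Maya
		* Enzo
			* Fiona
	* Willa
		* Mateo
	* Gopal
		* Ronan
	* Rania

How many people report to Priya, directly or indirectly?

2

Priya directly manages Valeria, Maya. Valeria has no reports. Maya has no reports. So Priya's organization is 2 direct reports plus everyone under them: 1 + 1 = 2.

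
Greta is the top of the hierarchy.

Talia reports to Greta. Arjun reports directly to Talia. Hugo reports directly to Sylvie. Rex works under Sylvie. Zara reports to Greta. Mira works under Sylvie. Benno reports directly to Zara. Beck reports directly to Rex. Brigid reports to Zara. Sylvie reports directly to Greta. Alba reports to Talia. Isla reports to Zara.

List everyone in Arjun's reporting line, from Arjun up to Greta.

Arjun reports to Talia. Talia reports to Greta. Greta is at the top.

Arjun -> Talia -> Greta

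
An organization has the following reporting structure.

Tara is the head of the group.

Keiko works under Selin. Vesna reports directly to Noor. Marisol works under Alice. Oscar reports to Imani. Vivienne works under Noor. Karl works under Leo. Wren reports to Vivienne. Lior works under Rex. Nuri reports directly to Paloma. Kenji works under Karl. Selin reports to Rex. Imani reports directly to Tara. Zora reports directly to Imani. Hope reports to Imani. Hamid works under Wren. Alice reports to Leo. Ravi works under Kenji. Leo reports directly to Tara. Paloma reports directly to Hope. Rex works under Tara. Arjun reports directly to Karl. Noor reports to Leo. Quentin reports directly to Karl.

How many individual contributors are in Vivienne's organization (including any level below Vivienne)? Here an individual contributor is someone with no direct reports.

The only person in Vivienne's organization with no one reporting to them is Hamid. That is 1.

1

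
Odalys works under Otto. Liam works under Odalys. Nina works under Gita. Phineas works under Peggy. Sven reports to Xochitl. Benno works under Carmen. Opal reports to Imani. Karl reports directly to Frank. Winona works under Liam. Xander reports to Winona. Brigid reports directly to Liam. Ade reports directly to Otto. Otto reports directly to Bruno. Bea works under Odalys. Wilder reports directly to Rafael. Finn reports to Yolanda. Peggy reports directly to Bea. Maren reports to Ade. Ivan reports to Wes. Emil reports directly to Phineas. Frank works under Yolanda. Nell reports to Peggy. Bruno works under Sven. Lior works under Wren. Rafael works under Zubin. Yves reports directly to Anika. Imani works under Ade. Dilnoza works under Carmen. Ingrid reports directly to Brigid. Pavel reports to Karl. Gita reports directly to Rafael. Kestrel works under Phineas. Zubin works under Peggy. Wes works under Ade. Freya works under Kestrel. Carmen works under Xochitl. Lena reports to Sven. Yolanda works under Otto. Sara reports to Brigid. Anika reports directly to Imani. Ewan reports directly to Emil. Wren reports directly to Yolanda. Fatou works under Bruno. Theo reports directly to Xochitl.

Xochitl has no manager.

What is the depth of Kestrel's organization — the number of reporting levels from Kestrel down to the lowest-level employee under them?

1

The longest chain under Kestrel runs Kestrel → Freya, which is 1 level below Kestrel.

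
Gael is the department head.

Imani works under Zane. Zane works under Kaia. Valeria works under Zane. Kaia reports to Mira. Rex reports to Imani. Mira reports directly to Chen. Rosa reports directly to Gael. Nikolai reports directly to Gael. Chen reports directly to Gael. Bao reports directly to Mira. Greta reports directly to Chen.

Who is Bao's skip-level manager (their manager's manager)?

Chen

Bao reports to Mira, and Mira reports to Chen. So Bao's skip-level manager is Chen.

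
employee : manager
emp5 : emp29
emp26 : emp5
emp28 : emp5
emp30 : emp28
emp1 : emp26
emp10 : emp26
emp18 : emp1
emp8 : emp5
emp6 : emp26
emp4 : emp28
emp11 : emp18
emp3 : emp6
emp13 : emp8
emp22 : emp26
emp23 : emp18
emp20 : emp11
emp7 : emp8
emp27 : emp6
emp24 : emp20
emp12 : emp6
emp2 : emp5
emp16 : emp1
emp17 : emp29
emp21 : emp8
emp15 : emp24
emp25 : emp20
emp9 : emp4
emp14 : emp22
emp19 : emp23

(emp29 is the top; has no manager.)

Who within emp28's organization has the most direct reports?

Direct-report counts within emp28's organization: emp28 has 2; emp4 has 1. The largest is 2, held by emp28.

emp28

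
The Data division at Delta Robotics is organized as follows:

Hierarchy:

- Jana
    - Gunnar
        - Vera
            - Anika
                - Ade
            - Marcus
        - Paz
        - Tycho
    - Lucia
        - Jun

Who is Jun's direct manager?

Jun reports directly to Lucia.

Lucia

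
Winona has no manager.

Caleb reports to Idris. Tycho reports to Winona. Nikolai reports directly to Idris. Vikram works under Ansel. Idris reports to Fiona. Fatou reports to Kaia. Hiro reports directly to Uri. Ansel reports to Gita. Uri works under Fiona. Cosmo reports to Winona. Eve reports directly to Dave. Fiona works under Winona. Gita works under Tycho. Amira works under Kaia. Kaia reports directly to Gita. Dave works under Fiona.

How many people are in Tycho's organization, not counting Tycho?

Tycho directly manages Gita. Under Gita: Ansel, Vikram, Kaia, Fatou, Amira (5). That's 6 in total.

6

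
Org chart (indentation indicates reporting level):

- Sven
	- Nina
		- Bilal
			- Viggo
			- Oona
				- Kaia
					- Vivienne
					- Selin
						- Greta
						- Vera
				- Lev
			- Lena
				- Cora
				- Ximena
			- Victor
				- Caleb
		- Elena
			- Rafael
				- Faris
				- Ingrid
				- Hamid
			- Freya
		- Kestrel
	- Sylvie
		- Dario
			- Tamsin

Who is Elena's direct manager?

Elena reports directly to Nina.

Nina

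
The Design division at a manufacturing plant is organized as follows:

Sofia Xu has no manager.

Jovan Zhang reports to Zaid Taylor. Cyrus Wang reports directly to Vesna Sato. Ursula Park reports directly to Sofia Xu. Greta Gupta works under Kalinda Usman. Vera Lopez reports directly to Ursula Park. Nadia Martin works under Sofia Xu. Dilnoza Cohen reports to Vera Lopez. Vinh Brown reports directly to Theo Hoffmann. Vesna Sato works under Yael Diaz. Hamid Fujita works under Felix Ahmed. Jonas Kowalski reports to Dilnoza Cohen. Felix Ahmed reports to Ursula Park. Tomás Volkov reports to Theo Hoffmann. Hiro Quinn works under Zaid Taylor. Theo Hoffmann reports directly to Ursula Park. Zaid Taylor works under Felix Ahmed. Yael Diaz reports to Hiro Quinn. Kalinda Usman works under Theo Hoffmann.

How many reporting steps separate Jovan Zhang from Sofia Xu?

Chain from Jovan Zhang up to Sofia Xu: Jovan Zhang → Zaid Taylor → Felix Ahmed → Ursula Park → Sofia Xu. That is 4 steps up, so Jovan Zhang is 4 levels below Sofia Xu.

4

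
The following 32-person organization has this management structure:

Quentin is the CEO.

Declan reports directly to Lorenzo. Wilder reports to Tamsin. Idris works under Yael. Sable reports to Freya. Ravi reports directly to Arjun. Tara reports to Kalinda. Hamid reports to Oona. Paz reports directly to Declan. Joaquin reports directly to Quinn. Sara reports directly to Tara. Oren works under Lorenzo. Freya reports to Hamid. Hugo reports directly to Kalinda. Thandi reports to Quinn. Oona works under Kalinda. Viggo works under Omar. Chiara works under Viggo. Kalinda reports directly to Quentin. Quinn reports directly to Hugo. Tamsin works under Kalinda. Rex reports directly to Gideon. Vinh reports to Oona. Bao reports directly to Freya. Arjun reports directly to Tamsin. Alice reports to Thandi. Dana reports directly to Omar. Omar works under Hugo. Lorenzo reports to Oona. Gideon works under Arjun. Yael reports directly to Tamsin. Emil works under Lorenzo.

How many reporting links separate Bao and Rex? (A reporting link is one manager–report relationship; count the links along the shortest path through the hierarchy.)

Bao is 4 levels below Kalinda, and Rex is 4 levels below Kalinda (their lowest common manager). The shortest path runs up from Bao to Kalinda and back down to Rex: 4 + 4 = 8 links.

8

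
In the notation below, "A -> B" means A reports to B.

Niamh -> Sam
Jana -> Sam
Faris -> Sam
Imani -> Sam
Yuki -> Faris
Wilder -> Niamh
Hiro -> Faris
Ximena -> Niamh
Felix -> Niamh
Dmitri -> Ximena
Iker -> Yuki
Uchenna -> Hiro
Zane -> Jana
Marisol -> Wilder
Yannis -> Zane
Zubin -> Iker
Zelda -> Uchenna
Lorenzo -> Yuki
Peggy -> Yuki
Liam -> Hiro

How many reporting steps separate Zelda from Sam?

4

Chain from Zelda up to Sam: Zelda → Uchenna → Hiro → Faris → Sam. That is 4 steps up, so Zelda is 4 levels below Sam.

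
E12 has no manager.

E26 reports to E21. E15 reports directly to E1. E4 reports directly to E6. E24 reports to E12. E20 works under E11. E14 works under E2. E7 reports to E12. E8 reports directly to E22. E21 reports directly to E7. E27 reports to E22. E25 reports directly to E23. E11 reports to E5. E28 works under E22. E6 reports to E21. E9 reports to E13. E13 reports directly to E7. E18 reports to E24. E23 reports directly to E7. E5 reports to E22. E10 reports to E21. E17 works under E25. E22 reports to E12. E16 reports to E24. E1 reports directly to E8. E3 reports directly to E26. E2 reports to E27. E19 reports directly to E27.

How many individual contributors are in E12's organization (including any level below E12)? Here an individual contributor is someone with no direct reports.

12

The people in E12's organization with no one reporting to them are E18, E16, E9, E17, E10, E4, E3, E28, E20, E15, E14, E19. That is 12.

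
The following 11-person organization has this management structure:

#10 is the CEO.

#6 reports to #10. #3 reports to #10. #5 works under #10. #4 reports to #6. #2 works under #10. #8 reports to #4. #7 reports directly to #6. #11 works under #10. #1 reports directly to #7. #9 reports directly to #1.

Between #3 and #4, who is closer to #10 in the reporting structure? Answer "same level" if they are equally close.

#3 is 1 level below #10; #4 is 2. #3 is higher.

#3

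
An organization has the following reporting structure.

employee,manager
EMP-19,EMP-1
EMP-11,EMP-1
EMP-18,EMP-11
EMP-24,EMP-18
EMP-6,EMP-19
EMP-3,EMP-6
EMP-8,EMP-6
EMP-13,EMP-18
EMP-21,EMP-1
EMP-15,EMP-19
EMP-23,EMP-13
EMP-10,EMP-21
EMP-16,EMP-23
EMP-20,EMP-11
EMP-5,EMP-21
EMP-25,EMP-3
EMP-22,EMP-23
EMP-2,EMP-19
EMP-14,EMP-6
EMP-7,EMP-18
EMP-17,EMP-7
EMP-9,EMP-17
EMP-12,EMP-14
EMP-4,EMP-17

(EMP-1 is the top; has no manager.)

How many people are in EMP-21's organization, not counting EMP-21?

2

EMP-21 directly manages EMP-10, EMP-5. EMP-10 has no reports. EMP-5 has no reports. So EMP-21's organization is 2 direct reports plus everyone under them: 1 + 1 = 2.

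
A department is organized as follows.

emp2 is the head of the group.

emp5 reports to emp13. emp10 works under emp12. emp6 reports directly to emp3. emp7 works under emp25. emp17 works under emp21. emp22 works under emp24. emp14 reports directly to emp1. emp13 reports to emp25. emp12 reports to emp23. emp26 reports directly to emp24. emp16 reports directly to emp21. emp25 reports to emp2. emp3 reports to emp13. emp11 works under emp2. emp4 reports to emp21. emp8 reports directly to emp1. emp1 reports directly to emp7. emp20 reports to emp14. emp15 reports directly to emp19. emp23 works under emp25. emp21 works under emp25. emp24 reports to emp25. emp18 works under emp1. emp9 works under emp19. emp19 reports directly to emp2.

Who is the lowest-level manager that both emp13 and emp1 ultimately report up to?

emp25

emp13's chain of managers is emp25, emp2. emp1's chain of managers is emp7, emp25, emp2. The first manager that appears in both chains is emp25.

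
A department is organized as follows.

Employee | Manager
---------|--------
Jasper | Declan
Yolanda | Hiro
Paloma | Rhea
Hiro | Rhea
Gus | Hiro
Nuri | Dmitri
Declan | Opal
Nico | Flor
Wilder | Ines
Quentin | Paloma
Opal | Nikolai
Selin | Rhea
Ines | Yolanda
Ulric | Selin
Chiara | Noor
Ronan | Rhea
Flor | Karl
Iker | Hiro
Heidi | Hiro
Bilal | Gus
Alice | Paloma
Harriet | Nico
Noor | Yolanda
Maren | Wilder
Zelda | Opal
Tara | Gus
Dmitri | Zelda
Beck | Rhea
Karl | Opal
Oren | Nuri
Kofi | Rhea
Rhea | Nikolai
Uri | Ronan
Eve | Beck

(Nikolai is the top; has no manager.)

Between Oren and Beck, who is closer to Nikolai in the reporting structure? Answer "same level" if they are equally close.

Beck

Oren is 5 levels below Nikolai; Beck is 2. Beck is higher.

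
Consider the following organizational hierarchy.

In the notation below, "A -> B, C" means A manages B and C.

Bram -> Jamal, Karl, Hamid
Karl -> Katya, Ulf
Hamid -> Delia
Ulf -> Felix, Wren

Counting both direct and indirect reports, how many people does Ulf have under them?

Ulf directly manages Felix, Wren. Felix has no reports. Wren has no reports. So Ulf's organization is 2 direct reports plus everyone under them: 1 + 1 = 2.

2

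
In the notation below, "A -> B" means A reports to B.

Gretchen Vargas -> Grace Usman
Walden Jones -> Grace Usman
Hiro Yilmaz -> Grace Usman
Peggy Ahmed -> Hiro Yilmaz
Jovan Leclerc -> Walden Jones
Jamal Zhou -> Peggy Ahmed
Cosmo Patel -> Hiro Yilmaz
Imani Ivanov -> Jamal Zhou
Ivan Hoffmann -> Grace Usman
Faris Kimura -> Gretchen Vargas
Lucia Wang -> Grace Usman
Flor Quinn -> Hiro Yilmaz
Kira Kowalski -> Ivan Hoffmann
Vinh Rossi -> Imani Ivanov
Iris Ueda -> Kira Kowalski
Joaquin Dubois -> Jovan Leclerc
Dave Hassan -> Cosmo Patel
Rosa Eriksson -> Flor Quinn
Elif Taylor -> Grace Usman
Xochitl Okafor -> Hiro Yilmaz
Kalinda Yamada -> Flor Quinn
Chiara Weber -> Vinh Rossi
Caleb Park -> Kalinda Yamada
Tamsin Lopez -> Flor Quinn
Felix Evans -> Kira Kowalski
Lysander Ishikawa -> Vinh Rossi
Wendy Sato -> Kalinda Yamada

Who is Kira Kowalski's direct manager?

Ivan Hoffmann

Kira Kowalski reports directly to Ivan Hoffmann.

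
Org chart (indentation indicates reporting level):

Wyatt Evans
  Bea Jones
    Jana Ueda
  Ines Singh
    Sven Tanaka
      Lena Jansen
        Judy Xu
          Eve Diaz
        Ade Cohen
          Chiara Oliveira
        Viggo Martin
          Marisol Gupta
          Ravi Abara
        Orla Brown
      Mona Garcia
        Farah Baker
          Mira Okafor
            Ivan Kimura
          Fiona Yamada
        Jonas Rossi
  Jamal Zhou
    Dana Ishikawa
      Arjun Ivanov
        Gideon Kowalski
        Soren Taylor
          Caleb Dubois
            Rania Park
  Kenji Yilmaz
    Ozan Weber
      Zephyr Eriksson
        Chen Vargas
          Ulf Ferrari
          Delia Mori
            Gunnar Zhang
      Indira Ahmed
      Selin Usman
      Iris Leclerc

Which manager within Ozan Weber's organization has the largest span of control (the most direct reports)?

Ozan Weber

Direct-report counts within Ozan Weber's organization: Ozan Weber has 4; Zephyr Eriksson has 1; Chen Vargas has 2; Delia Mori has 1. The largest is 4, held by Ozan Weber.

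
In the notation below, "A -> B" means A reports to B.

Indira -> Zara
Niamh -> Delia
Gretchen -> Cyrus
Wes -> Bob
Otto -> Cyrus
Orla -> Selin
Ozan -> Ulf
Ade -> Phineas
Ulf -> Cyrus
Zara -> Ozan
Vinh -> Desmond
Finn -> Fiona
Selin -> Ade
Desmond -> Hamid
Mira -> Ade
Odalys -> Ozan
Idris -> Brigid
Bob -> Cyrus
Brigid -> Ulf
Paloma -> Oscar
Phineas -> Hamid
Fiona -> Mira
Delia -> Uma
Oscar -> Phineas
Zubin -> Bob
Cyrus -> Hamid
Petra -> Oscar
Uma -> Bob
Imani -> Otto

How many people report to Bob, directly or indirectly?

Bob directly manages Uma, Zubin, Wes. Under Uma: Delia, Niamh (2). Zubin has no reports. Wes has no reports. So Bob's organization is 3 direct reports plus everyone under them: 3 + 1 + 1 = 5.

5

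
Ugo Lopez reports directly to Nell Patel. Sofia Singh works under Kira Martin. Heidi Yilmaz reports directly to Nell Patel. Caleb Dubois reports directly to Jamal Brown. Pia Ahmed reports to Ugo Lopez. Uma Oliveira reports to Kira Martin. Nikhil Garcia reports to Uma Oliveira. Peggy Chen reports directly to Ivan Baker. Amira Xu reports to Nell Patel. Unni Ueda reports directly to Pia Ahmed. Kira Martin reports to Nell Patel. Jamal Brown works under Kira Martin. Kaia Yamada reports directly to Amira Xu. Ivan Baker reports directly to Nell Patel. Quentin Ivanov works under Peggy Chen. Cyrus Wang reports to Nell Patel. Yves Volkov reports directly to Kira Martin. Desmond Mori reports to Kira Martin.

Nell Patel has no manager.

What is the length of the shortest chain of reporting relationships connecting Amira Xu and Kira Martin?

Amira Xu is 1 level below Nell Patel, and Kira Martin is 1 level below Nell Patel (their lowest common manager). The shortest path runs up from Amira Xu to Nell Patel and back down to Kira Martin: 1 + 1 = 2 links.

2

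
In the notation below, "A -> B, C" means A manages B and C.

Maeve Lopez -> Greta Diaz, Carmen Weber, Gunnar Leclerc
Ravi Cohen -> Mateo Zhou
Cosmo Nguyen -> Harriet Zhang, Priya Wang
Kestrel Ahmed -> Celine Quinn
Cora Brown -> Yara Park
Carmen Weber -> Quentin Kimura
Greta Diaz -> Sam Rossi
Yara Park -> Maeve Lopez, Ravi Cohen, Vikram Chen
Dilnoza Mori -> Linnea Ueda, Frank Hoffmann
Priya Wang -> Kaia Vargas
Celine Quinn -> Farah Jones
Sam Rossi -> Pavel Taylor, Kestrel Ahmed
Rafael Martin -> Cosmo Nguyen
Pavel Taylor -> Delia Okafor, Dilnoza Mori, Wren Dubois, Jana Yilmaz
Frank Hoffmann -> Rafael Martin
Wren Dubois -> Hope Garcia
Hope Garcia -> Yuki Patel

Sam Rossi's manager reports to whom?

Maeve Lopez

Sam Rossi reports to Greta Diaz, and Greta Diaz reports to Maeve Lopez. So Sam Rossi's skip-level manager is Maeve Lopez.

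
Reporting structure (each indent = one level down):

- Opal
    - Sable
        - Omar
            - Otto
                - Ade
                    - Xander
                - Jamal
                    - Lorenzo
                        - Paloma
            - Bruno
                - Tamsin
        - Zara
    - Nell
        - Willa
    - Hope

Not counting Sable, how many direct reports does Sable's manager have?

2

Sable reports to Opal. Opal's other direct reports are Nell, Hope — 2 peers.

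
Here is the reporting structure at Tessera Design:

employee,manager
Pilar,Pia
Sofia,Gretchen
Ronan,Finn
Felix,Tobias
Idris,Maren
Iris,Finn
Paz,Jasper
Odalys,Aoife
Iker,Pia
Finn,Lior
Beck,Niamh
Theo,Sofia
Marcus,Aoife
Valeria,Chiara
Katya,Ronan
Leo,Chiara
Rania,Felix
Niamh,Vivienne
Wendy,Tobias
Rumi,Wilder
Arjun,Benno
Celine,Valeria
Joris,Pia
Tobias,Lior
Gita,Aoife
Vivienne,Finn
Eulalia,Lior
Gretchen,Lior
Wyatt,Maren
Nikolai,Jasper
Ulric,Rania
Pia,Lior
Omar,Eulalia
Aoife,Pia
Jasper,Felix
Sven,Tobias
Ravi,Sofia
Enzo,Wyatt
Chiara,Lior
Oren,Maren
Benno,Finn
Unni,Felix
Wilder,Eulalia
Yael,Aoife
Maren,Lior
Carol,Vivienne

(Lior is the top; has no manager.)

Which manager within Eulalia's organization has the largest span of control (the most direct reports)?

Direct-report counts within Eulalia's organization: Eulalia has 2; Wilder has 1. The largest is 2, held by Eulalia.

Eulalia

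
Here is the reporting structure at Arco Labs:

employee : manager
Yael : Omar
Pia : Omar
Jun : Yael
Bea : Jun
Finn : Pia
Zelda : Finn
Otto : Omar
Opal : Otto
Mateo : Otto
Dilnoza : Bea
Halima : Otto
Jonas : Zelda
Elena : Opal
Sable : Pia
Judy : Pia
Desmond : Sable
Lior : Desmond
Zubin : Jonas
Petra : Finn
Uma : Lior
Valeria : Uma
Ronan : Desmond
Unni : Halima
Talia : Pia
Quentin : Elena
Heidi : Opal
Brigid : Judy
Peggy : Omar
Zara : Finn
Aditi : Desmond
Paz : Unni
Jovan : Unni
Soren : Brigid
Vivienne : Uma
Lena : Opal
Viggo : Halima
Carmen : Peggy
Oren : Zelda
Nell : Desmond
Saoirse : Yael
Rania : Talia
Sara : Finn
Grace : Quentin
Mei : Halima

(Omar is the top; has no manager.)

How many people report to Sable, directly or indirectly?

8

Sable directly manages Desmond. Under Desmond: Nell, Aditi, Ronan, Lior, Uma, Vivienne, Valeria (7). That's 8 in total.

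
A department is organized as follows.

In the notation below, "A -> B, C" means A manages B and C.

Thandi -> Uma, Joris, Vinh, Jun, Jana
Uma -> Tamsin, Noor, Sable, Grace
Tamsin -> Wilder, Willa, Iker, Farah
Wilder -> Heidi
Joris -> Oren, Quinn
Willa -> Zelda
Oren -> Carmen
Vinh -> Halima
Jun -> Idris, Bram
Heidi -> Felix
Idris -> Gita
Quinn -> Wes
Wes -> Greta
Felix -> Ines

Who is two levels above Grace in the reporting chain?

Thandi

Grace reports to Uma, and Uma reports to Thandi. So Grace's skip-level manager is Thandi.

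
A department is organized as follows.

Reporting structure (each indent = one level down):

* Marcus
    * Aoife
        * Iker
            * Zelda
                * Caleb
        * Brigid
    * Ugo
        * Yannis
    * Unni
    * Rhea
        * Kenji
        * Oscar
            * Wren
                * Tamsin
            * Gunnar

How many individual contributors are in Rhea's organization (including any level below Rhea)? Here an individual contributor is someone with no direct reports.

3

The people in Rhea's organization with no one reporting to them are Gunnar, Tamsin, Kenji. That is 3.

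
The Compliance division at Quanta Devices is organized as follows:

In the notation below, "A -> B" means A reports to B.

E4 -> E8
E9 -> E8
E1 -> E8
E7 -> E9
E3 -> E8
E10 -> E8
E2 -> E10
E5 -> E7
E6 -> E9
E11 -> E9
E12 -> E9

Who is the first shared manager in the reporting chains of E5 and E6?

E5's chain of managers is E7, E9, E8. E6's chain of managers is E9, E8. The first manager that appears in both chains is E9.

E9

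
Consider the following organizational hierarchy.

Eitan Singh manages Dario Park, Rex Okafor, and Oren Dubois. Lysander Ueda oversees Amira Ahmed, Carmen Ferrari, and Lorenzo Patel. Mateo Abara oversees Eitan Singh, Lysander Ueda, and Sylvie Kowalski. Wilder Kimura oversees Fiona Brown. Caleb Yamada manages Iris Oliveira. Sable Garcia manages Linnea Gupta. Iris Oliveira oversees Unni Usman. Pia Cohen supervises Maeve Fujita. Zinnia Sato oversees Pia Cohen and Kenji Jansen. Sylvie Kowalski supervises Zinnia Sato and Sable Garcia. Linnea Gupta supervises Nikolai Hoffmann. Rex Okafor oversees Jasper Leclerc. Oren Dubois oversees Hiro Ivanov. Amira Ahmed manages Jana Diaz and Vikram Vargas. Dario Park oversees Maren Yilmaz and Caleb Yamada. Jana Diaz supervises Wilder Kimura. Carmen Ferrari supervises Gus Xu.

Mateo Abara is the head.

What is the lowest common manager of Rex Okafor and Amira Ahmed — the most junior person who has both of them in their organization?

Mateo Abara

Rex Okafor's chain of managers is Eitan Singh, Mateo Abara. Amira Ahmed's chain of managers is Lysander Ueda, Mateo Abara. The first manager that appears in both chains is Mateo Abara.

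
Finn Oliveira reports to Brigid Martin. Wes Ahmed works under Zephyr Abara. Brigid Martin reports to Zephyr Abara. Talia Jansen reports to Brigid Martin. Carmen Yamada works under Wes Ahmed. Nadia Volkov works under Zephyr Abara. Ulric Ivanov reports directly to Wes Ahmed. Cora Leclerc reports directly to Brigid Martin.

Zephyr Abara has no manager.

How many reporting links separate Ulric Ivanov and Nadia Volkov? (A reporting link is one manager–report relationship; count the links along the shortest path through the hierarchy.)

3

Ulric Ivanov is 2 levels below Zephyr Abara, and Nadia Volkov is 1 level below Zephyr Abara (their lowest common manager). The shortest path runs up from Ulric Ivanov to Zephyr Abara and back down to Nadia Volkov: 2 + 1 = 3 links.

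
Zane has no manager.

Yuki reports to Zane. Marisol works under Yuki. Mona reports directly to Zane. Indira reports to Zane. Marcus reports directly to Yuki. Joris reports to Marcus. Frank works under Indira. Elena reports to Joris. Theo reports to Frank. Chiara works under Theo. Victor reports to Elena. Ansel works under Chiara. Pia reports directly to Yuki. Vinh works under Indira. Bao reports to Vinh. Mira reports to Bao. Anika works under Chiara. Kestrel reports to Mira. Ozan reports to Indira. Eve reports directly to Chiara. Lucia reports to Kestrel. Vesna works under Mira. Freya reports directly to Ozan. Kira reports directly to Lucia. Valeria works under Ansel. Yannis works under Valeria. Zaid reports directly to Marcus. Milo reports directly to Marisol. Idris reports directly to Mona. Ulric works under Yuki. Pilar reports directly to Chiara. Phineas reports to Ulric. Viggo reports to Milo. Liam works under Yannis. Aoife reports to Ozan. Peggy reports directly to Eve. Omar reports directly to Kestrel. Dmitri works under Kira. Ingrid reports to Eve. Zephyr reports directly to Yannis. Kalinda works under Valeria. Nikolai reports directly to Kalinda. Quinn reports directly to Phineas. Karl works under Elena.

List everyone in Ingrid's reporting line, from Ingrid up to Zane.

Ingrid -> Eve -> Chiara -> Theo -> Frank -> Indira -> Zane

Ingrid reports to Eve. Eve reports to Chiara. Chiara reports to Theo. Theo reports to Frank. Frank reports to Indira. Indira reports to Zane. Zane is at the top.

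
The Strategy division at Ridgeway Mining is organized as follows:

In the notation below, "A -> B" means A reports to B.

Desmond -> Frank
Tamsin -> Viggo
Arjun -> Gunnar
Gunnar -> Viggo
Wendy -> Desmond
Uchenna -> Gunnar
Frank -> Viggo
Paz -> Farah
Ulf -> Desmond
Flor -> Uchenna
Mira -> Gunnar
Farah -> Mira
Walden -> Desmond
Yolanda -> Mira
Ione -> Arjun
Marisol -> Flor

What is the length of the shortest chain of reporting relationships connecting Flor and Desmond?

Flor is 3 levels below Viggo, and Desmond is 2 levels below Viggo (their lowest common manager). The shortest path runs up from Flor to Viggo and back down to Desmond: 3 + 2 = 5 links.

5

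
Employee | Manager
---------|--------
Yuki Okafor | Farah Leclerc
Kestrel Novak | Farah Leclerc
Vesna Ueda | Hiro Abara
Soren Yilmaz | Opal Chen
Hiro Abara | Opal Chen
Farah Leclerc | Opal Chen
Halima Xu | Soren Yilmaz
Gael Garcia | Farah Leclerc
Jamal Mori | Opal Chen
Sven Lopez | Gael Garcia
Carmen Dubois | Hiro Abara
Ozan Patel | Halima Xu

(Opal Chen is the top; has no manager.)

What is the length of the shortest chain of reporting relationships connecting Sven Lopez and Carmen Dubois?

Sven Lopez is 3 levels below Opal Chen, and Carmen Dubois is 2 levels below Opal Chen (their lowest common manager). The shortest path runs up from Sven Lopez to Opal Chen and back down to Carmen Dubois: 3 + 2 = 5 links.

5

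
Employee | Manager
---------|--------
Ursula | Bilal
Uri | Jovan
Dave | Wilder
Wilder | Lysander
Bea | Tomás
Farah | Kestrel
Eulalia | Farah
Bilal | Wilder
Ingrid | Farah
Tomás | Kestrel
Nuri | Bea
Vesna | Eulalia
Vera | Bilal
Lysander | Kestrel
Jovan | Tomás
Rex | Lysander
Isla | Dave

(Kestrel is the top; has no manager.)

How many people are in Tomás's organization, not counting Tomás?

Tomás directly manages Jovan, Bea. Under Jovan: Uri (1). Under Bea: Nuri (1). So Tomás's organization is 2 direct reports plus everyone under them: 2 + 2 = 4.

4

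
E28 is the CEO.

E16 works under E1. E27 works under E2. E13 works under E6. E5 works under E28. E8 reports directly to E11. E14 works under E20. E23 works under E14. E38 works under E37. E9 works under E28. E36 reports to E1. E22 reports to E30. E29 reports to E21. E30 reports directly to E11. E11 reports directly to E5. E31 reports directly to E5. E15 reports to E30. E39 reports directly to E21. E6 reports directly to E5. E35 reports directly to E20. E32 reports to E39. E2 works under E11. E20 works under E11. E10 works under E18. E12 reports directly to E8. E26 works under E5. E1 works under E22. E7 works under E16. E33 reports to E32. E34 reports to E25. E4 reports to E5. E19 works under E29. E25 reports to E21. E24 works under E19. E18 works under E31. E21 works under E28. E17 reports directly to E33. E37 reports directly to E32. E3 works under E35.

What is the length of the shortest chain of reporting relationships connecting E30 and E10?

E30 is 2 levels below E5, and E10 is 3 levels below E5 (their lowest common manager). The shortest path runs up from E30 to E5 and back down to E10: 2 + 3 = 5 links.

5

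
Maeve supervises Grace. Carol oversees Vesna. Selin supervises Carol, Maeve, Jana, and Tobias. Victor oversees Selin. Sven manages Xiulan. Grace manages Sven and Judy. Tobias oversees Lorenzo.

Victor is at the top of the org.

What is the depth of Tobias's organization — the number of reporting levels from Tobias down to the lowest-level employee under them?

The longest chain under Tobias runs Tobias → Lorenzo, which is 1 level below Tobias.

1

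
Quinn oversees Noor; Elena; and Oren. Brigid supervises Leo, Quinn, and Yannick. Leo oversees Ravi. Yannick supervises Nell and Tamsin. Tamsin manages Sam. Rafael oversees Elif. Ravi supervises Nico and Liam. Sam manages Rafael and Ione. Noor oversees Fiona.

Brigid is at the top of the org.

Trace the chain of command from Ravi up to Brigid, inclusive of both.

Ravi -> Leo -> Brigid

Ravi reports to Leo. Leo reports to Brigid. Brigid is at the top.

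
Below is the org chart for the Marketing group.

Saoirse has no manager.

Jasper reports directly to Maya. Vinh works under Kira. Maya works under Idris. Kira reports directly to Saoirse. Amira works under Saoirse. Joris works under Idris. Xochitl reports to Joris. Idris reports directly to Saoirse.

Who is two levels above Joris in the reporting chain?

Saoirse

Joris reports to Idris, and Idris reports to Saoirse. So Joris's skip-level manager is Saoirse.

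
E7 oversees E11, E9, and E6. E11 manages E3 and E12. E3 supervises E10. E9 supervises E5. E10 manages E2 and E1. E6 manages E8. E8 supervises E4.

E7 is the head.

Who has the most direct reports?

E7

Direct-report counts: E7 has 3; E6 has 1; E8 has 1; E9 has 1; E11 has 2; E3 has 1; E10 has 2. The largest is 3, held by E7.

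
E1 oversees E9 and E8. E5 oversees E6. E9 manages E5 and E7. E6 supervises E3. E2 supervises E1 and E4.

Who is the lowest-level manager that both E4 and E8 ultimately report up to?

E4's chain of managers is E2. E8's chain of managers is E1, E2. The first manager that appears in both chains is E2.

E2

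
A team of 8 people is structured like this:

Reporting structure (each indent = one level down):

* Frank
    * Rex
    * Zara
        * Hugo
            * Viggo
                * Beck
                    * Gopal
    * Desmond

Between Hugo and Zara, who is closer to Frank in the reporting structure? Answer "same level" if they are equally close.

Hugo is 2 levels below Frank; Zara is 1. Zara is higher.

Zara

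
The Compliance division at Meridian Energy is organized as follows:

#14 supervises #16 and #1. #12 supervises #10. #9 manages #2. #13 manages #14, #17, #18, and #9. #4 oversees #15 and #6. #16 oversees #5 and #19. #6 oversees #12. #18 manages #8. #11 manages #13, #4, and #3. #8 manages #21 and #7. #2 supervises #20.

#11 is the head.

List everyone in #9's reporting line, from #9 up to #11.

#9 -> #13 -> #11

#9 reports to #13. #13 reports to #11. #11 is at the top.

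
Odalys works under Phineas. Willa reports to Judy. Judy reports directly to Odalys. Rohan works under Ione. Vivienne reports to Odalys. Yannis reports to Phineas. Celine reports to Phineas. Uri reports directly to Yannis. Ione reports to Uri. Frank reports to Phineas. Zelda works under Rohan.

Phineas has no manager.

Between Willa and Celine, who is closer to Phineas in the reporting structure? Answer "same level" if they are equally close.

Celine

Willa is 3 levels below Phineas; Celine is 1. Celine is higher.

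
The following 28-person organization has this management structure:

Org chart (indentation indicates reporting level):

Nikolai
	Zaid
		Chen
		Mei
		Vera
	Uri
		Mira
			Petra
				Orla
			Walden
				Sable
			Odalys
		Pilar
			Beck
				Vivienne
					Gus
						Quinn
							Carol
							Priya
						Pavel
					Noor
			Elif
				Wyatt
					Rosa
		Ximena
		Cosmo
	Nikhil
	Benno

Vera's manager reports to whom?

Nikolai

Vera reports to Zaid, and Zaid reports to Nikolai. So Vera's skip-level manager is Nikolai.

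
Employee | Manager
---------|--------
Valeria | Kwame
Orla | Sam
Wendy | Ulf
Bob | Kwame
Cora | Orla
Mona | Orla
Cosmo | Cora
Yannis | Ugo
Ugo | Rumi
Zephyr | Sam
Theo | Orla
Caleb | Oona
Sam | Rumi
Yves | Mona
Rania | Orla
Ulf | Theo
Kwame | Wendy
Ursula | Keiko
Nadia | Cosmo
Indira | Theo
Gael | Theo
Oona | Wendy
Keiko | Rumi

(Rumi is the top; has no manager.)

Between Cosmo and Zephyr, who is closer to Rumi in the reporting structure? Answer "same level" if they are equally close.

Cosmo is 4 levels below Rumi; Zephyr is 2. Zephyr is higher.

Zephyr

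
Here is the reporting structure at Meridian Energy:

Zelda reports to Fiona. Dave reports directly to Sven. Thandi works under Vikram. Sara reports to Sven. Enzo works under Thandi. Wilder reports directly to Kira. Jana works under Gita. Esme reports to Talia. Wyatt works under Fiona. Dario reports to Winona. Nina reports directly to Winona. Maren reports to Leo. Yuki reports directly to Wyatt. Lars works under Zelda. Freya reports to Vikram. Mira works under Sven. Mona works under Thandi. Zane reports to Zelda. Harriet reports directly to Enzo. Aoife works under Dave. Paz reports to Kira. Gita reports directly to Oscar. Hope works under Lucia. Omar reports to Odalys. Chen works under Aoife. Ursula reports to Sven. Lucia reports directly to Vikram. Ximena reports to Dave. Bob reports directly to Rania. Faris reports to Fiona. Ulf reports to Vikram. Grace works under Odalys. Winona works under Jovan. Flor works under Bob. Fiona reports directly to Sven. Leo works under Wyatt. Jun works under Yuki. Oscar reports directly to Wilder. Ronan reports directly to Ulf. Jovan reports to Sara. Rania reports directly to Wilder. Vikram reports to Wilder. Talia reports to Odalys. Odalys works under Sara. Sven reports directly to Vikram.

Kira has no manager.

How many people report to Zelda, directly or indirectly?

Zelda directly manages Lars, Zane. Lars has no reports. Zane has no reports. So Zelda's organization is 2 direct reports plus everyone under them: 1 + 1 = 2.

2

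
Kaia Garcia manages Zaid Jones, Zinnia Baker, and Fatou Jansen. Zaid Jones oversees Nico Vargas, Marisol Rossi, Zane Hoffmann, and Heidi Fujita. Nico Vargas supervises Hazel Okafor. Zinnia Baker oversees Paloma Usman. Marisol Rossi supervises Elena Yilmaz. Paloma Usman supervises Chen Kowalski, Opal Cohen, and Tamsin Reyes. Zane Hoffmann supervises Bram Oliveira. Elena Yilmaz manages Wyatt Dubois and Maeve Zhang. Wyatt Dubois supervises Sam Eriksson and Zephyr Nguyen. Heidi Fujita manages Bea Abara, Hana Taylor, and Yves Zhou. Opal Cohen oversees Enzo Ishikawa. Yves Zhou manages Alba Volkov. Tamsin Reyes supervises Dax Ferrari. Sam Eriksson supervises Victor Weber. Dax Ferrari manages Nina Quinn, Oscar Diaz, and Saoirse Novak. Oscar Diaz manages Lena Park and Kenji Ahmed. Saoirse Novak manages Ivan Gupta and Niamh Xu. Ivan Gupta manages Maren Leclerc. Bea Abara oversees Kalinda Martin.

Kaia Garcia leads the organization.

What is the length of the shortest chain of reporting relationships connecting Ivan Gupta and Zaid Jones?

Ivan Gupta is 6 levels below Kaia Garcia, and Zaid Jones is 1 level below Kaia Garcia (their lowest common manager). The shortest path runs up from Ivan Gupta to Kaia Garcia and back down to Zaid Jones: 6 + 1 = 7 links.

7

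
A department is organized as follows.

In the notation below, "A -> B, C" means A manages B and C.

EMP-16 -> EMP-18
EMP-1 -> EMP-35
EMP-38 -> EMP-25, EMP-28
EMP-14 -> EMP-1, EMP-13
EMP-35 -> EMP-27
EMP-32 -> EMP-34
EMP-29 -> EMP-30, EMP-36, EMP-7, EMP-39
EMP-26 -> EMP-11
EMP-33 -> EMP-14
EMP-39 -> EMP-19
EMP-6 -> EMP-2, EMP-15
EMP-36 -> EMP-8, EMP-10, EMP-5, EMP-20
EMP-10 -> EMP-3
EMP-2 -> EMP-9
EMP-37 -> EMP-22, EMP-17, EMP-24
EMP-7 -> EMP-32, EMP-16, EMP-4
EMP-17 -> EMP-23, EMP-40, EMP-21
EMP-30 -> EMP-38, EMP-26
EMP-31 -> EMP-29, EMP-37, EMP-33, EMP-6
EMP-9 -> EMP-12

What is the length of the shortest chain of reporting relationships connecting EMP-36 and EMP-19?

3

EMP-36 is 1 level below EMP-29, and EMP-19 is 2 levels below EMP-29 (their lowest common manager). The shortest path runs up from EMP-36 to EMP-29 and back down to EMP-19: 1 + 2 = 3 links.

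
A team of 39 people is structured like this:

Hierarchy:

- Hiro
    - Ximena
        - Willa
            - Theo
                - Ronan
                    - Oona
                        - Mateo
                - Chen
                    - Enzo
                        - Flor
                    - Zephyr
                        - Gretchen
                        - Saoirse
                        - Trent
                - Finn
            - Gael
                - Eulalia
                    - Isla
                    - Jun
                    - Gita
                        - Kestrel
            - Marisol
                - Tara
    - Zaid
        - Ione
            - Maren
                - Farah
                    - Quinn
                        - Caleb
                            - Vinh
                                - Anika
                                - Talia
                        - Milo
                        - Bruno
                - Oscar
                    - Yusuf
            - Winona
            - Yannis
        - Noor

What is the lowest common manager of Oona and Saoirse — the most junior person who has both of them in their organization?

Oona's chain of managers is Ronan, Theo, Willa, Ximena, Hiro. Saoirse's chain of managers is Zephyr, Chen, Theo, Willa, Ximena, Hiro. The first manager that appears in both chains is Theo.

Theo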